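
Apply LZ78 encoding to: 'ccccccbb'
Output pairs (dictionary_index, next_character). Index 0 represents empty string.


LZ78 encoding steps:
Dictionary: {0: ''}
Step 1: w='' (idx 0), next='c' -> output (0, 'c'), add 'c' as idx 1
Step 2: w='c' (idx 1), next='c' -> output (1, 'c'), add 'cc' as idx 2
Step 3: w='cc' (idx 2), next='c' -> output (2, 'c'), add 'ccc' as idx 3
Step 4: w='' (idx 0), next='b' -> output (0, 'b'), add 'b' as idx 4
Step 5: w='b' (idx 4), end of input -> output (4, '')


Encoded: [(0, 'c'), (1, 'c'), (2, 'c'), (0, 'b'), (4, '')]


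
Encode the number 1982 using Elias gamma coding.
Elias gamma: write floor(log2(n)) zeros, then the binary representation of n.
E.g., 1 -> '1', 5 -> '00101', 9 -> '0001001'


num_bits = floor(log2(1982)) + 1 = 11
leading_zeros = num_bits - 1 = 10
binary(1982) = 11110111110

Elias gamma(1982) = '0000000000' + '11110111110' = 000000000011110111110 (21 bits)


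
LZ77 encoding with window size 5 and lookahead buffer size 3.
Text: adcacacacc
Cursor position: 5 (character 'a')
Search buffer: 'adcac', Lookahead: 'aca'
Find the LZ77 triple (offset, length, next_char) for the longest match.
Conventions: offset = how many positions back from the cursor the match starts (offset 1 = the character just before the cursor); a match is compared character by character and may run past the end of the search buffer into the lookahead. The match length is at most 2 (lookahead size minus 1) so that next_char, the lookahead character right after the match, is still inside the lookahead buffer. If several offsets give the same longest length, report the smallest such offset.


Try each offset into the search buffer:
  offset=1 (pos 4, char 'c'): match length 0
  offset=2 (pos 3, char 'a'): match length 2
  offset=3 (pos 2, char 'c'): match length 0
  offset=4 (pos 1, char 'd'): match length 0
  offset=5 (pos 0, char 'a'): match length 1
Longest match has length 2 at offset 2.
next_char = character at position 5 + 2 = 7 -> 'a'

Best match: offset=2, length=2 (matching 'ac' starting at position 3)
LZ77 triple: (2, 2, 'a')


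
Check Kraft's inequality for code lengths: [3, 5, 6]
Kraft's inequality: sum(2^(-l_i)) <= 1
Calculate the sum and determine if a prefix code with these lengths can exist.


Sum = 2^(-3) + 2^(-5) + 2^(-6)
    = 0.125 + 0.03125 + 0.015625
    = 11/64 = 0.171875
Since 0.171875 <= 1, Kraft's inequality IS satisfied.
A prefix code with these lengths CAN exist.

Kraft sum = 0.171875. Satisfied.


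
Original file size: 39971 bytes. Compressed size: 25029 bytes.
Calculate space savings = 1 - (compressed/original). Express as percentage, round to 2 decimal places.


ratio = compressed/original = 25029/39971 = 0.626179
savings = 1 - ratio = 1 - 0.626179 = 0.373821
as a percentage: 0.373821 * 100 = 37.38%

Space savings = 1 - 25029/39971 = 37.38%


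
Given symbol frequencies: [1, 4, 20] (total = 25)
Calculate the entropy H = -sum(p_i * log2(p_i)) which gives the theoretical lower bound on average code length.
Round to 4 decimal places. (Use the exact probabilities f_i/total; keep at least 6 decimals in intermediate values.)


Per-symbol terms -p_i * log2(p_i) with p_i = f_i/25:
  p = 1/25 = 0.040000: log2(p) = -4.643856, -p*log2(p) = 0.185754
  p = 4/25 = 0.160000: log2(p) = -2.643856, -p*log2(p) = 0.423017
  p = 20/25 = 0.800000: log2(p) = -0.321928, -p*log2(p) = 0.257542
H = 0.185754 + 0.423017 + 0.257542 = 0.866313

H = 0.8663 bits/symbol


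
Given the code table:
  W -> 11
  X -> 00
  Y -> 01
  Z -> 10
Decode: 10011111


Decoding:
10 -> Z
01 -> Y
11 -> W
11 -> W


Result: ZYWW


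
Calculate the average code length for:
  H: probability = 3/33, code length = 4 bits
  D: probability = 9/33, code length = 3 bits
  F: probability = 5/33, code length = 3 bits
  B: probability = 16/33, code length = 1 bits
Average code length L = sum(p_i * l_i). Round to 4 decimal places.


Weighted contributions p_i * l_i:
  H: (3/33) * 4 = 12/33
  D: (9/33) * 3 = 27/33
  F: (5/33) * 3 = 15/33
  B: (16/33) * 1 = 16/33
Sum = (12 + 27 + 15 + 16)/33 = 70/33

L = 70/33 = 2.1212 bits/symbol


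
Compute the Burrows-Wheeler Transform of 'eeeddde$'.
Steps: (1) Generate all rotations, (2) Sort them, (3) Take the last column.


Rotations (sorted):
  0: $eeeddde -> last char: e
  1: ddde$eee -> last char: e
  2: dde$eeed -> last char: d
  3: de$eeedd -> last char: d
  4: e$eeeddd -> last char: d
  5: eddde$ee -> last char: e
  6: eeddde$e -> last char: e
  7: eeeddde$ -> last char: $


BWT = eedddee$


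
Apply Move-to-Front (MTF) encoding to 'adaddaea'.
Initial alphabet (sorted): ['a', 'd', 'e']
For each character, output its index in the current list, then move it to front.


MTF encoding:
'a': index 0 in ['a', 'd', 'e'] -> ['a', 'd', 'e']
'd': index 1 in ['a', 'd', 'e'] -> ['d', 'a', 'e']
'a': index 1 in ['d', 'a', 'e'] -> ['a', 'd', 'e']
'd': index 1 in ['a', 'd', 'e'] -> ['d', 'a', 'e']
'd': index 0 in ['d', 'a', 'e'] -> ['d', 'a', 'e']
'a': index 1 in ['d', 'a', 'e'] -> ['a', 'd', 'e']
'e': index 2 in ['a', 'd', 'e'] -> ['e', 'a', 'd']
'a': index 1 in ['e', 'a', 'd'] -> ['a', 'e', 'd']


Output: [0, 1, 1, 1, 0, 1, 2, 1]


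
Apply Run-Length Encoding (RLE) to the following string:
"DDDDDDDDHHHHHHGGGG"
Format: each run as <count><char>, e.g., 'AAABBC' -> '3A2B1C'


Scanning runs left to right:
  i=0: run of 'D' x 8 -> '8D'
  i=8: run of 'H' x 6 -> '6H'
  i=14: run of 'G' x 4 -> '4G'

RLE = 8D6H4G


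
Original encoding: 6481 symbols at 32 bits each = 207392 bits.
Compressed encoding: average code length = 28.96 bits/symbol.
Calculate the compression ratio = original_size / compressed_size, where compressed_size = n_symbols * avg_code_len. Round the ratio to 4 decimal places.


original_size = n_symbols * orig_bits = 6481 * 32 = 207392 bits
compressed_size = n_symbols * avg_code_len = 6481 * 28.96 = 187689.76 bits
ratio = original_size / compressed_size = 207392 / 187689.76 = 1.105

Compression ratio = 1.105


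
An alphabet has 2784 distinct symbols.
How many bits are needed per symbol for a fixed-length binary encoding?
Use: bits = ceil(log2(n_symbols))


log2(2784) = 11.4429
Bracket: 2^11 = 2048 < 2784 <= 2^12 = 4096
So ceil(log2(2784)) = 12

bits = ceil(log2(2784)) = ceil(11.4429) = 12 bits


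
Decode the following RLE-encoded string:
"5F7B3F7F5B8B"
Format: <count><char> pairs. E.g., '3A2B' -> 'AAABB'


Expanding each <count><char> pair:
  5F -> 'FFFFF'
  7B -> 'BBBBBBB'
  3F -> 'FFF'
  7F -> 'FFFFFFF'
  5B -> 'BBBBB'
  8B -> 'BBBBBBBB'

Decoded = FFFFFBBBBBBBFFFFFFFFFFBBBBBBBBBBBBB


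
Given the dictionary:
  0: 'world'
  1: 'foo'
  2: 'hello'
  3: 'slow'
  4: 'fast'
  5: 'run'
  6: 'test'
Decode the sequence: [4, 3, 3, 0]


Look up each index in the dictionary:
  4 -> 'fast'
  3 -> 'slow'
  3 -> 'slow'
  0 -> 'world'

Decoded: "fast slow slow world"


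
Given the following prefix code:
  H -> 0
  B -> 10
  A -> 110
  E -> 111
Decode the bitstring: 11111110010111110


Decoding step by step:
Bits 111 -> E
Bits 111 -> E
Bits 10 -> B
Bits 0 -> H
Bits 10 -> B
Bits 111 -> E
Bits 110 -> A


Decoded message: EEBHBEA


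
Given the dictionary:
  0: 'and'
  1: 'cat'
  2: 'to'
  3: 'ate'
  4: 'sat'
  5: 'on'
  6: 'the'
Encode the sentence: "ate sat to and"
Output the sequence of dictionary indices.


Look up each word in the dictionary:
  'ate' -> 3
  'sat' -> 4
  'to' -> 2
  'and' -> 0

Encoded: [3, 4, 2, 0]


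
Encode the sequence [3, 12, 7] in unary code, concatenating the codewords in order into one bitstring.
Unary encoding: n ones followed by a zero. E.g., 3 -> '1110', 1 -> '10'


Encode each number as n ones followed by a terminating 0:
  3 -> 1110 (4 bits)
  12 -> 1111111111110 (13 bits)
  7 -> 11111110 (8 bits)
Total length = 4 + 13 + 8 = 25 bits.

Unary([3, 12, 7]) = 1110111111111111011111110 (25 bits)


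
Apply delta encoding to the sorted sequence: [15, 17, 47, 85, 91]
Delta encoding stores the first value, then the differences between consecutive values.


First value: 15
Deltas:
  17 - 15 = 2
  47 - 17 = 30
  85 - 47 = 38
  91 - 85 = 6


Delta encoded: [15, 2, 30, 38, 6]


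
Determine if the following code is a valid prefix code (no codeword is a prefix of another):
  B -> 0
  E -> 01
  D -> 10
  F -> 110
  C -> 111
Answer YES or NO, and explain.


Checking each pair (does one codeword prefix another?):
  B='0' vs E='01': prefix -- VIOLATION

NO -- this is NOT a valid prefix code. B (0) is a prefix of E (01).


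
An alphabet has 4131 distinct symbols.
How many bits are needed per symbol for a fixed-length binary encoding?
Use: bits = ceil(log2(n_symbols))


log2(4131) = 12.0123
Bracket: 2^12 = 4096 < 4131 <= 2^13 = 8192
So ceil(log2(4131)) = 13

bits = ceil(log2(4131)) = ceil(12.0123) = 13 bits


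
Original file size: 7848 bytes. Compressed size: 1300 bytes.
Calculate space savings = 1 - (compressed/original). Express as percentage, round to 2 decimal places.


ratio = compressed/original = 1300/7848 = 0.165647
savings = 1 - ratio = 1 - 0.165647 = 0.834353
as a percentage: 0.834353 * 100 = 83.44%

Space savings = 1 - 1300/7848 = 83.44%


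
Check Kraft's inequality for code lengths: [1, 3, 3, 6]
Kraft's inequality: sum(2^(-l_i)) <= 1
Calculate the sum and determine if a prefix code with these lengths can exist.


Sum = 2^(-1) + 2^(-3) + 2^(-3) + 2^(-6)
    = 0.5 + 0.125 + 0.125 + 0.015625
    = 49/64 = 0.765625
Since 0.765625 <= 1, Kraft's inequality IS satisfied.
A prefix code with these lengths CAN exist.

Kraft sum = 0.765625. Satisfied.


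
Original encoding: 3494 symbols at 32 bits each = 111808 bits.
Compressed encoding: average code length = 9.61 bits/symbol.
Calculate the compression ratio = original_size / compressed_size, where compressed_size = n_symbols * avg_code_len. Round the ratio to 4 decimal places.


original_size = n_symbols * orig_bits = 3494 * 32 = 111808 bits
compressed_size = n_symbols * avg_code_len = 3494 * 9.61 = 33577.34 bits
ratio = original_size / compressed_size = 111808 / 33577.34 = 3.3299

Compression ratio = 3.3299


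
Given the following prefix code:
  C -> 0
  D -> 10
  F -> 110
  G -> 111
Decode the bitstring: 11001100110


Decoding step by step:
Bits 110 -> F
Bits 0 -> C
Bits 110 -> F
Bits 0 -> C
Bits 110 -> F


Decoded message: FCFCF


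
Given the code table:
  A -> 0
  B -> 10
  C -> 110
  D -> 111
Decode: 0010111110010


Decoding:
0 -> A
0 -> A
10 -> B
111 -> D
110 -> C
0 -> A
10 -> B


Result: AABDCAB


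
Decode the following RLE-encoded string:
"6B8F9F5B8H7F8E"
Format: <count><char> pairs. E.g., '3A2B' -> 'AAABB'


Expanding each <count><char> pair:
  6B -> 'BBBBBB'
  8F -> 'FFFFFFFF'
  9F -> 'FFFFFFFFF'
  5B -> 'BBBBB'
  8H -> 'HHHHHHHH'
  7F -> 'FFFFFFF'
  8E -> 'EEEEEEEE'

Decoded = BBBBBBFFFFFFFFFFFFFFFFFBBBBBHHHHHHHHFFFFFFFEEEEEEEE


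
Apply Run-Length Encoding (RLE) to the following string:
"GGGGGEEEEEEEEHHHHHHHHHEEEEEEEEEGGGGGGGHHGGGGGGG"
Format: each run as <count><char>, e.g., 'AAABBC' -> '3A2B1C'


Scanning runs left to right:
  i=0: run of 'G' x 5 -> '5G'
  i=5: run of 'E' x 8 -> '8E'
  i=13: run of 'H' x 9 -> '9H'
  i=22: run of 'E' x 9 -> '9E'
  i=31: run of 'G' x 7 -> '7G'
  i=38: run of 'H' x 2 -> '2H'
  i=40: run of 'G' x 7 -> '7G'

RLE = 5G8E9H9E7G2H7G


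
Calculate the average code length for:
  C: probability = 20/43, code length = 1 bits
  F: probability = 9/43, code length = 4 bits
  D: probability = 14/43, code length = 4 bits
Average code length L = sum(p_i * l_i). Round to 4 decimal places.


Weighted contributions p_i * l_i:
  C: (20/43) * 1 = 20/43
  F: (9/43) * 4 = 36/43
  D: (14/43) * 4 = 56/43
Sum = (20 + 36 + 56)/43 = 112/43

L = 112/43 = 2.6047 bits/symbol


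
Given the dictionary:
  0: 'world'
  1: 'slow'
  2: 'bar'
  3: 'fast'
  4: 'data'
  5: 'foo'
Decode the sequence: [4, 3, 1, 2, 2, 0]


Look up each index in the dictionary:
  4 -> 'data'
  3 -> 'fast'
  1 -> 'slow'
  2 -> 'bar'
  2 -> 'bar'
  0 -> 'world'

Decoded: "data fast slow bar bar world"


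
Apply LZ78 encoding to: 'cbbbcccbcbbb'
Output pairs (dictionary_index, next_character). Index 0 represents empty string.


LZ78 encoding steps:
Dictionary: {0: ''}
Step 1: w='' (idx 0), next='c' -> output (0, 'c'), add 'c' as idx 1
Step 2: w='' (idx 0), next='b' -> output (0, 'b'), add 'b' as idx 2
Step 3: w='b' (idx 2), next='b' -> output (2, 'b'), add 'bb' as idx 3
Step 4: w='c' (idx 1), next='c' -> output (1, 'c'), add 'cc' as idx 4
Step 5: w='c' (idx 1), next='b' -> output (1, 'b'), add 'cb' as idx 5
Step 6: w='cb' (idx 5), next='b' -> output (5, 'b'), add 'cbb' as idx 6
Step 7: w='b' (idx 2), end of input -> output (2, '')


Encoded: [(0, 'c'), (0, 'b'), (2, 'b'), (1, 'c'), (1, 'b'), (5, 'b'), (2, '')]


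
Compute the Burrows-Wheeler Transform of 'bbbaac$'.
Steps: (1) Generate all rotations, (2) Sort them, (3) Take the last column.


Rotations (sorted):
  0: $bbbaac -> last char: c
  1: aac$bbb -> last char: b
  2: ac$bbba -> last char: a
  3: baac$bb -> last char: b
  4: bbaac$b -> last char: b
  5: bbbaac$ -> last char: $
  6: c$bbbaa -> last char: a


BWT = cbabb$a


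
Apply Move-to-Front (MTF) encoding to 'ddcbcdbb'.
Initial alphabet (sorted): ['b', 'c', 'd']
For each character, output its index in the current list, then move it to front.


MTF encoding:
'd': index 2 in ['b', 'c', 'd'] -> ['d', 'b', 'c']
'd': index 0 in ['d', 'b', 'c'] -> ['d', 'b', 'c']
'c': index 2 in ['d', 'b', 'c'] -> ['c', 'd', 'b']
'b': index 2 in ['c', 'd', 'b'] -> ['b', 'c', 'd']
'c': index 1 in ['b', 'c', 'd'] -> ['c', 'b', 'd']
'd': index 2 in ['c', 'b', 'd'] -> ['d', 'c', 'b']
'b': index 2 in ['d', 'c', 'b'] -> ['b', 'd', 'c']
'b': index 0 in ['b', 'd', 'c'] -> ['b', 'd', 'c']


Output: [2, 0, 2, 2, 1, 2, 2, 0]


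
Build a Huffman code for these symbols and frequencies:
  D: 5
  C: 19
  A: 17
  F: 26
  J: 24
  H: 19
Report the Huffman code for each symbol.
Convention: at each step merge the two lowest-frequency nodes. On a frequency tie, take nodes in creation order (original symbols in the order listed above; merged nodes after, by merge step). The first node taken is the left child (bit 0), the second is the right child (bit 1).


Huffman tree construction:
Step 1: Merge D(5) + A(17) = 22
Step 2: Merge C(19) + H(19) = 38
Step 3: Merge (D+A)(22) + J(24) = 46
Step 4: Merge F(26) + (C+H)(38) = 64
Step 5: Merge ((D+A)+J)(46) + (F+(C+H))(64) = 110
Read each symbol's code off the tree from the root (left child = 0, right child = 1).

Codes:
  D: 000 (length 3)
  C: 110 (length 3)
  A: 001 (length 3)
  F: 10 (length 2)
  J: 01 (length 2)
  H: 111 (length 3)
Average code length: 280/110 = 2.5455 bits/symbol


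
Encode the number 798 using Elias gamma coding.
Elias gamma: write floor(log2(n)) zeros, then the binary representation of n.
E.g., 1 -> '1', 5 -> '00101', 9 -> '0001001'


num_bits = floor(log2(798)) + 1 = 10
leading_zeros = num_bits - 1 = 9
binary(798) = 1100011110

Elias gamma(798) = '000000000' + '1100011110' = 0000000001100011110 (19 bits)


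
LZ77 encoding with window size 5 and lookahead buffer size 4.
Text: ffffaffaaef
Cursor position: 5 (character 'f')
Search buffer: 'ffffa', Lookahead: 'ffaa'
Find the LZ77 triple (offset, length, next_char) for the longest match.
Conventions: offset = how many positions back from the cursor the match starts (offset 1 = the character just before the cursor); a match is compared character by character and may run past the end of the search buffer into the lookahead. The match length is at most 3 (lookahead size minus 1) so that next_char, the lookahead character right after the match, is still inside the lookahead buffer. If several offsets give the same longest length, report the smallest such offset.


Try each offset into the search buffer:
  offset=1 (pos 4, char 'a'): match length 0
  offset=2 (pos 3, char 'f'): match length 1
  offset=3 (pos 2, char 'f'): match length 3
  offset=4 (pos 1, char 'f'): match length 2
  offset=5 (pos 0, char 'f'): match length 2
Longest match has length 3 at offset 3.
next_char = character at position 5 + 3 = 8 -> 'a'

Best match: offset=3, length=3 (matching 'ffa' starting at position 2)
LZ77 triple: (3, 3, 'a')


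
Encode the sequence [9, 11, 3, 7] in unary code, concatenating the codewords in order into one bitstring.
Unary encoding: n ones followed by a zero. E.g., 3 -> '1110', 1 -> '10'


Encode each number as n ones followed by a terminating 0:
  9 -> 1111111110 (10 bits)
  11 -> 111111111110 (12 bits)
  3 -> 1110 (4 bits)
  7 -> 11111110 (8 bits)
Total length = 10 + 12 + 4 + 8 = 34 bits.

Unary([9, 11, 3, 7]) = 1111111110111111111110111011111110 (34 bits)


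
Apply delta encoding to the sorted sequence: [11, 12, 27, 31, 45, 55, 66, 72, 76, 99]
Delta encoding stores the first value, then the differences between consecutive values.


First value: 11
Deltas:
  12 - 11 = 1
  27 - 12 = 15
  31 - 27 = 4
  45 - 31 = 14
  55 - 45 = 10
  66 - 55 = 11
  72 - 66 = 6
  76 - 72 = 4
  99 - 76 = 23


Delta encoded: [11, 1, 15, 4, 14, 10, 11, 6, 4, 23]


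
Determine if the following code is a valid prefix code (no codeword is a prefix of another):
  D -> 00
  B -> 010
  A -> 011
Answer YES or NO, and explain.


Checking each pair (does one codeword prefix another?):
  D='00' vs B='010': no prefix
  D='00' vs A='011': no prefix
  B='010' vs D='00': no prefix
  B='010' vs A='011': no prefix
  A='011' vs D='00': no prefix
  A='011' vs B='010': no prefix
No violation found over all pairs.

YES -- this is a valid prefix code. No codeword is a prefix of any other codeword.


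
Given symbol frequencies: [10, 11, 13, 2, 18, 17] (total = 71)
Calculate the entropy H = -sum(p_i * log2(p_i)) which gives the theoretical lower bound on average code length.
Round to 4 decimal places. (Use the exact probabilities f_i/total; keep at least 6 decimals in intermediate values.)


Per-symbol terms -p_i * log2(p_i) with p_i = f_i/71:
  p = 10/71 = 0.140845: log2(p) = -2.827819, -p*log2(p) = 0.398284
  p = 11/71 = 0.154930: log2(p) = -2.690316, -p*log2(p) = 0.416809
  p = 13/71 = 0.183099: log2(p) = -2.449307, -p*log2(p) = 0.448465
  p = 2/71 = 0.028169: log2(p) = -5.149747, -p*log2(p) = 0.145063
  p = 18/71 = 0.253521: log2(p) = -1.979822, -p*log2(p) = 0.501927
  p = 17/71 = 0.239437: log2(p) = -2.062284, -p*log2(p) = 0.493786
H = 0.398284 + 0.416809 + 0.448465 + 0.145063 + 0.501927 + 0.493786 = 2.404334

H = 2.4043 bits/symbol


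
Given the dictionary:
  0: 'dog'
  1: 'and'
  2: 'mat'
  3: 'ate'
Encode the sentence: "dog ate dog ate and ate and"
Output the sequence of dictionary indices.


Look up each word in the dictionary:
  'dog' -> 0
  'ate' -> 3
  'dog' -> 0
  'ate' -> 3
  'and' -> 1
  'ate' -> 3
  'and' -> 1

Encoded: [0, 3, 0, 3, 1, 3, 1]


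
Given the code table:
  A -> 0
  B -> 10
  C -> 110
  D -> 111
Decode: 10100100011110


Decoding:
10 -> B
10 -> B
0 -> A
10 -> B
0 -> A
0 -> A
111 -> D
10 -> B


Result: BBABAADB


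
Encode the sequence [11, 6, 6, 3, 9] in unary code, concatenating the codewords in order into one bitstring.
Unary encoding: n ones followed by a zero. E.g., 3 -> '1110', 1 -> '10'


Encode each number as n ones followed by a terminating 0:
  11 -> 111111111110 (12 bits)
  6 -> 1111110 (7 bits)
  6 -> 1111110 (7 bits)
  3 -> 1110 (4 bits)
  9 -> 1111111110 (10 bits)
Total length = 12 + 7 + 7 + 4 + 10 = 40 bits.

Unary([11, 6, 6, 3, 9]) = 1111111111101111110111111011101111111110 (40 bits)


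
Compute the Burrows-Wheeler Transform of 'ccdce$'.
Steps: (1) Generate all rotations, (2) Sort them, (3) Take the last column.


Rotations (sorted):
  0: $ccdce -> last char: e
  1: ccdce$ -> last char: $
  2: cdce$c -> last char: c
  3: ce$ccd -> last char: d
  4: dce$cc -> last char: c
  5: e$ccdc -> last char: c


BWT = e$cdcc


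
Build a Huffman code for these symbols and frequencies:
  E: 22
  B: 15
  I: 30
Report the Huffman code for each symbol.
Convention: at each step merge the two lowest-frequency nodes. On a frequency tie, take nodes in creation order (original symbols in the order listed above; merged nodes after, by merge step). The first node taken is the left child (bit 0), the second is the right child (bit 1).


Huffman tree construction:
Step 1: Merge B(15) + E(22) = 37
Step 2: Merge I(30) + (B+E)(37) = 67
Read each symbol's code off the tree from the root (left child = 0, right child = 1).

Codes:
  E: 11 (length 2)
  B: 10 (length 2)
  I: 0 (length 1)
Average code length: 104/67 = 1.5522 bits/symbol


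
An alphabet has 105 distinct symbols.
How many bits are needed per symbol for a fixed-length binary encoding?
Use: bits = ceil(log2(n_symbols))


log2(105) = 6.7142
Bracket: 2^6 = 64 < 105 <= 2^7 = 128
So ceil(log2(105)) = 7

bits = ceil(log2(105)) = ceil(6.7142) = 7 bits


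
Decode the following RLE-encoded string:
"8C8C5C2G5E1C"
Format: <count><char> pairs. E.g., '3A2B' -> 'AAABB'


Expanding each <count><char> pair:
  8C -> 'CCCCCCCC'
  8C -> 'CCCCCCCC'
  5C -> 'CCCCC'
  2G -> 'GG'
  5E -> 'EEEEE'
  1C -> 'C'

Decoded = CCCCCCCCCCCCCCCCCCCCCGGEEEEEC


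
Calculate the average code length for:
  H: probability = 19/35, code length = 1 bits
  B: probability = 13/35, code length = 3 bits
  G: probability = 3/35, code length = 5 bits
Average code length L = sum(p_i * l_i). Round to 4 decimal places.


Weighted contributions p_i * l_i:
  H: (19/35) * 1 = 19/35
  B: (13/35) * 3 = 39/35
  G: (3/35) * 5 = 15/35
Sum = (19 + 39 + 15)/35 = 73/35

L = 73/35 = 2.0857 bits/symbol


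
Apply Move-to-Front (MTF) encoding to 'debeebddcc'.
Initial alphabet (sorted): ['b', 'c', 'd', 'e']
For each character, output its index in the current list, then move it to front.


MTF encoding:
'd': index 2 in ['b', 'c', 'd', 'e'] -> ['d', 'b', 'c', 'e']
'e': index 3 in ['d', 'b', 'c', 'e'] -> ['e', 'd', 'b', 'c']
'b': index 2 in ['e', 'd', 'b', 'c'] -> ['b', 'e', 'd', 'c']
'e': index 1 in ['b', 'e', 'd', 'c'] -> ['e', 'b', 'd', 'c']
'e': index 0 in ['e', 'b', 'd', 'c'] -> ['e', 'b', 'd', 'c']
'b': index 1 in ['e', 'b', 'd', 'c'] -> ['b', 'e', 'd', 'c']
'd': index 2 in ['b', 'e', 'd', 'c'] -> ['d', 'b', 'e', 'c']
'd': index 0 in ['d', 'b', 'e', 'c'] -> ['d', 'b', 'e', 'c']
'c': index 3 in ['d', 'b', 'e', 'c'] -> ['c', 'd', 'b', 'e']
'c': index 0 in ['c', 'd', 'b', 'e'] -> ['c', 'd', 'b', 'e']


Output: [2, 3, 2, 1, 0, 1, 2, 0, 3, 0]


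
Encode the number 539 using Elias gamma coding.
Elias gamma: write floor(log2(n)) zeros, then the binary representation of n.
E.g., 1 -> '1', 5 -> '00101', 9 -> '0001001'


num_bits = floor(log2(539)) + 1 = 10
leading_zeros = num_bits - 1 = 9
binary(539) = 1000011011

Elias gamma(539) = '000000000' + '1000011011' = 0000000001000011011 (19 bits)


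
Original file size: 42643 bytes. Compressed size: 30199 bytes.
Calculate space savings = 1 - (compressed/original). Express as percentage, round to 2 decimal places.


ratio = compressed/original = 30199/42643 = 0.708182
savings = 1 - ratio = 1 - 0.708182 = 0.291818
as a percentage: 0.291818 * 100 = 29.18%

Space savings = 1 - 30199/42643 = 29.18%


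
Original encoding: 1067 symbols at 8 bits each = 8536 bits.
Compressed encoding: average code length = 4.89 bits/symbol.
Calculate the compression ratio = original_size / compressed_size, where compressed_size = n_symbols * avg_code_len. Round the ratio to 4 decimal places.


original_size = n_symbols * orig_bits = 1067 * 8 = 8536 bits
compressed_size = n_symbols * avg_code_len = 1067 * 4.89 = 5217.63 bits
ratio = original_size / compressed_size = 8536 / 5217.63 = 1.636

Compression ratio = 1.636


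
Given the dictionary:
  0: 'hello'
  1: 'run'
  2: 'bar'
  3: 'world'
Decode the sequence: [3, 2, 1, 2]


Look up each index in the dictionary:
  3 -> 'world'
  2 -> 'bar'
  1 -> 'run'
  2 -> 'bar'

Decoded: "world bar run bar"


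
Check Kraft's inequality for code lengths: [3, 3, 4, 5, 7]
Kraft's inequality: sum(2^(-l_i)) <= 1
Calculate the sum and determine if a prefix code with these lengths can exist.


Sum = 2^(-3) + 2^(-3) + 2^(-4) + 2^(-5) + 2^(-7)
    = 0.125 + 0.125 + 0.0625 + 0.03125 + 0.0078125
    = 45/128 = 0.3515625
Since 0.3515625 <= 1, Kraft's inequality IS satisfied.
A prefix code with these lengths CAN exist.

Kraft sum = 0.3515625. Satisfied.


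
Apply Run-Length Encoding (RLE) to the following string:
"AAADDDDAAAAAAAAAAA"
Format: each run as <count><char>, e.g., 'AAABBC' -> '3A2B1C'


Scanning runs left to right:
  i=0: run of 'A' x 3 -> '3A'
  i=3: run of 'D' x 4 -> '4D'
  i=7: run of 'A' x 11 -> '11A'

RLE = 3A4D11A


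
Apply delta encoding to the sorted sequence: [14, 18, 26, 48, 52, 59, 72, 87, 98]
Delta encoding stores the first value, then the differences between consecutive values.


First value: 14
Deltas:
  18 - 14 = 4
  26 - 18 = 8
  48 - 26 = 22
  52 - 48 = 4
  59 - 52 = 7
  72 - 59 = 13
  87 - 72 = 15
  98 - 87 = 11


Delta encoded: [14, 4, 8, 22, 4, 7, 13, 15, 11]


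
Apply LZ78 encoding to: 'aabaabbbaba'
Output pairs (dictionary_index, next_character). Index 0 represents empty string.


LZ78 encoding steps:
Dictionary: {0: ''}
Step 1: w='' (idx 0), next='a' -> output (0, 'a'), add 'a' as idx 1
Step 2: w='a' (idx 1), next='b' -> output (1, 'b'), add 'ab' as idx 2
Step 3: w='a' (idx 1), next='a' -> output (1, 'a'), add 'aa' as idx 3
Step 4: w='' (idx 0), next='b' -> output (0, 'b'), add 'b' as idx 4
Step 5: w='b' (idx 4), next='b' -> output (4, 'b'), add 'bb' as idx 5
Step 6: w='ab' (idx 2), next='a' -> output (2, 'a'), add 'aba' as idx 6


Encoded: [(0, 'a'), (1, 'b'), (1, 'a'), (0, 'b'), (4, 'b'), (2, 'a')]


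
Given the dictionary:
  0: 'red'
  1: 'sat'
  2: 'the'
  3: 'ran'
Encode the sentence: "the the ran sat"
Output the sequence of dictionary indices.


Look up each word in the dictionary:
  'the' -> 2
  'the' -> 2
  'ran' -> 3
  'sat' -> 1

Encoded: [2, 2, 3, 1]


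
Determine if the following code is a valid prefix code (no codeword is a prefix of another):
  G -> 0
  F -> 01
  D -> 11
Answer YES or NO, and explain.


Checking each pair (does one codeword prefix another?):
  G='0' vs F='01': prefix -- VIOLATION

NO -- this is NOT a valid prefix code. G (0) is a prefix of F (01).


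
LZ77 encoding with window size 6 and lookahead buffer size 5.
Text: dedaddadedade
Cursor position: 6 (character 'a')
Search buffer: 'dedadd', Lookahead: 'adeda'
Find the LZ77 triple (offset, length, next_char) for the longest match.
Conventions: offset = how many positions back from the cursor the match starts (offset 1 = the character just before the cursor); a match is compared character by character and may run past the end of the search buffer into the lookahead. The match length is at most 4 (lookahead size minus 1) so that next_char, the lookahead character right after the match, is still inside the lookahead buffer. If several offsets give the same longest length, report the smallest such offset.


Try each offset into the search buffer:
  offset=1 (pos 5, char 'd'): match length 0
  offset=2 (pos 4, char 'd'): match length 0
  offset=3 (pos 3, char 'a'): match length 2
  offset=4 (pos 2, char 'd'): match length 0
  offset=5 (pos 1, char 'e'): match length 0
  offset=6 (pos 0, char 'd'): match length 0
Longest match has length 2 at offset 3.
next_char = character at position 6 + 2 = 8 -> 'e'

Best match: offset=3, length=2 (matching 'ad' starting at position 3)
LZ77 triple: (3, 2, 'e')


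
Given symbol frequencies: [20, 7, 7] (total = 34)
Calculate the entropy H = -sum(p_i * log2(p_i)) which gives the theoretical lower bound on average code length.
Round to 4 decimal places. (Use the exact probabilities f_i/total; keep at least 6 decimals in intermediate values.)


Per-symbol terms -p_i * log2(p_i) with p_i = f_i/34:
  p = 20/34 = 0.588235: log2(p) = -0.765535, -p*log2(p) = 0.450315
  p = 7/34 = 0.205882: log2(p) = -2.280108, -p*log2(p) = 0.469434
  p = 7/34 = 0.205882: log2(p) = -2.280108, -p*log2(p) = 0.469434
H = 0.450315 + 0.469434 + 0.469434 = 1.389183

H = 1.3892 bits/symbol


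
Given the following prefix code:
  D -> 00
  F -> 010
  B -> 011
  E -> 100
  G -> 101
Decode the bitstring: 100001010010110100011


Decoding step by step:
Bits 100 -> E
Bits 00 -> D
Bits 101 -> G
Bits 00 -> D
Bits 101 -> G
Bits 101 -> G
Bits 00 -> D
Bits 011 -> B


Decoded message: EDGDGGDB


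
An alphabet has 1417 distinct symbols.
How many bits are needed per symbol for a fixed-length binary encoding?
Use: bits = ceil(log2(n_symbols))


log2(1417) = 10.4686
Bracket: 2^10 = 1024 < 1417 <= 2^11 = 2048
So ceil(log2(1417)) = 11

bits = ceil(log2(1417)) = ceil(10.4686) = 11 bits


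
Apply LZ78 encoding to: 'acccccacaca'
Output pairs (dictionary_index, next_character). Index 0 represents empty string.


LZ78 encoding steps:
Dictionary: {0: ''}
Step 1: w='' (idx 0), next='a' -> output (0, 'a'), add 'a' as idx 1
Step 2: w='' (idx 0), next='c' -> output (0, 'c'), add 'c' as idx 2
Step 3: w='c' (idx 2), next='c' -> output (2, 'c'), add 'cc' as idx 3
Step 4: w='cc' (idx 3), next='a' -> output (3, 'a'), add 'cca' as idx 4
Step 5: w='c' (idx 2), next='a' -> output (2, 'a'), add 'ca' as idx 5
Step 6: w='ca' (idx 5), end of input -> output (5, '')


Encoded: [(0, 'a'), (0, 'c'), (2, 'c'), (3, 'a'), (2, 'a'), (5, '')]


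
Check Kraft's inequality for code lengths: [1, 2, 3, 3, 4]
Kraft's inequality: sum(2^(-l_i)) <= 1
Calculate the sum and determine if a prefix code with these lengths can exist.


Sum = 2^(-1) + 2^(-2) + 2^(-3) + 2^(-3) + 2^(-4)
    = 0.5 + 0.25 + 0.125 + 0.125 + 0.0625
    = 17/16 = 1.0625
Since 1.0625 > 1, Kraft's inequality is NOT satisfied.
A prefix code with these lengths CANNOT exist.

Kraft sum = 1.0625. Not satisfied.


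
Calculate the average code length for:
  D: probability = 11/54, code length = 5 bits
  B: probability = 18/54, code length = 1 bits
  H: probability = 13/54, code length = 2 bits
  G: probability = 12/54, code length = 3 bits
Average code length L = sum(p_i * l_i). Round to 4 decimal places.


Weighted contributions p_i * l_i:
  D: (11/54) * 5 = 55/54
  B: (18/54) * 1 = 18/54
  H: (13/54) * 2 = 26/54
  G: (12/54) * 3 = 36/54
Sum = (55 + 18 + 26 + 36)/54 = 135/54

L = 135/54 = 2.5000 bits/symbol


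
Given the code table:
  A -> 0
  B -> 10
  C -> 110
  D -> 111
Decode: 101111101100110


Decoding:
10 -> B
111 -> D
110 -> C
110 -> C
0 -> A
110 -> C


Result: BDCCAC


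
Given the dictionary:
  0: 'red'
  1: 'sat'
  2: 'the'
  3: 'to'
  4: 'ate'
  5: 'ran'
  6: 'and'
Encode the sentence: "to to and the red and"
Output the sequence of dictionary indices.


Look up each word in the dictionary:
  'to' -> 3
  'to' -> 3
  'and' -> 6
  'the' -> 2
  'red' -> 0
  'and' -> 6

Encoded: [3, 3, 6, 2, 0, 6]


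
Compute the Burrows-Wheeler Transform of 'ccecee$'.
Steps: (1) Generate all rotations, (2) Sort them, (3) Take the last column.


Rotations (sorted):
  0: $ccecee -> last char: e
  1: ccecee$ -> last char: $
  2: cecee$c -> last char: c
  3: cee$cce -> last char: e
  4: e$ccece -> last char: e
  5: ecee$cc -> last char: c
  6: ee$ccec -> last char: c


BWT = e$ceecc


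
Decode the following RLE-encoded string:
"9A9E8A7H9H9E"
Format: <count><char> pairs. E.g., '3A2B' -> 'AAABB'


Expanding each <count><char> pair:
  9A -> 'AAAAAAAAA'
  9E -> 'EEEEEEEEE'
  8A -> 'AAAAAAAA'
  7H -> 'HHHHHHH'
  9H -> 'HHHHHHHHH'
  9E -> 'EEEEEEEEE'

Decoded = AAAAAAAAAEEEEEEEEEAAAAAAAAHHHHHHHHHHHHHHHHEEEEEEEEE


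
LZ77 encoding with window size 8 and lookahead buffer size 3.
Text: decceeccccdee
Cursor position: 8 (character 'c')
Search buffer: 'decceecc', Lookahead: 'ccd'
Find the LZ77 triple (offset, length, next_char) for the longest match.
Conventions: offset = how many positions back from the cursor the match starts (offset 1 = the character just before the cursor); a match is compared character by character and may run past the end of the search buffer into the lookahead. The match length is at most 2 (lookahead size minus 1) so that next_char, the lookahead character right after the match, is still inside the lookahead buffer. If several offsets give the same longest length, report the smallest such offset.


Try each offset into the search buffer:
  offset=1 (pos 7, char 'c'): match length 2
  offset=2 (pos 6, char 'c'): match length 2
  offset=3 (pos 5, char 'e'): match length 0
  offset=4 (pos 4, char 'e'): match length 0
  offset=5 (pos 3, char 'c'): match length 1
  offset=6 (pos 2, char 'c'): match length 2
  offset=7 (pos 1, char 'e'): match length 0
  offset=8 (pos 0, char 'd'): match length 0
Longest match has length 2, found at offsets 1, 2, 6; take the smallest, offset 1.
next_char = character at position 8 + 2 = 10 -> 'd'

Best match: offset=1, length=2 (matching 'cc' starting at position 7)
LZ77 triple: (1, 2, 'd')


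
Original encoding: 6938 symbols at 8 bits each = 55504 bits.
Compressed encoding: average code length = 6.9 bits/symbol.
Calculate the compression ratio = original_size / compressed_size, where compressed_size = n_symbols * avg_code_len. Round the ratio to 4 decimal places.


original_size = n_symbols * orig_bits = 6938 * 8 = 55504 bits
compressed_size = n_symbols * avg_code_len = 6938 * 6.9 = 47872.2 bits
ratio = original_size / compressed_size = 55504 / 47872.2 = 1.1594

Compression ratio = 1.1594


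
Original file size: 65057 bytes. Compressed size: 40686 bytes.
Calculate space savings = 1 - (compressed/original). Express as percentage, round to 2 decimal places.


ratio = compressed/original = 40686/65057 = 0.62539
savings = 1 - ratio = 1 - 0.62539 = 0.37461
as a percentage: 0.37461 * 100 = 37.46%

Space savings = 1 - 40686/65057 = 37.46%


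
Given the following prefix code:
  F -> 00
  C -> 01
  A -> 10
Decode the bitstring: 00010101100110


Decoding step by step:
Bits 00 -> F
Bits 01 -> C
Bits 01 -> C
Bits 01 -> C
Bits 10 -> A
Bits 01 -> C
Bits 10 -> A


Decoded message: FCCCACA


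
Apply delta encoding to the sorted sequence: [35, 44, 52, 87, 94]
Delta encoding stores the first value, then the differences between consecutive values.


First value: 35
Deltas:
  44 - 35 = 9
  52 - 44 = 8
  87 - 52 = 35
  94 - 87 = 7


Delta encoded: [35, 9, 8, 35, 7]


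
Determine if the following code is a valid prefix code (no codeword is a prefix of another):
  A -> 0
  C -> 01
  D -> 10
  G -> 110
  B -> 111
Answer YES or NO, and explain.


Checking each pair (does one codeword prefix another?):
  A='0' vs C='01': prefix -- VIOLATION

NO -- this is NOT a valid prefix code. A (0) is a prefix of C (01).


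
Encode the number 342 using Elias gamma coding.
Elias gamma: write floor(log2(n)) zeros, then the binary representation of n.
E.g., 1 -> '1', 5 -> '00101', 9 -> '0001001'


num_bits = floor(log2(342)) + 1 = 9
leading_zeros = num_bits - 1 = 8
binary(342) = 101010110

Elias gamma(342) = '00000000' + '101010110' = 00000000101010110 (17 bits)


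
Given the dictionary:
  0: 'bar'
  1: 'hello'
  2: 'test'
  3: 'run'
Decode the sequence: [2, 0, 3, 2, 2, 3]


Look up each index in the dictionary:
  2 -> 'test'
  0 -> 'bar'
  3 -> 'run'
  2 -> 'test'
  2 -> 'test'
  3 -> 'run'

Decoded: "test bar run test test run"


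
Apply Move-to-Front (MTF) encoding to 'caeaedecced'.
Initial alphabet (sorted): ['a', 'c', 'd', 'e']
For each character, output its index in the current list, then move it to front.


MTF encoding:
'c': index 1 in ['a', 'c', 'd', 'e'] -> ['c', 'a', 'd', 'e']
'a': index 1 in ['c', 'a', 'd', 'e'] -> ['a', 'c', 'd', 'e']
'e': index 3 in ['a', 'c', 'd', 'e'] -> ['e', 'a', 'c', 'd']
'a': index 1 in ['e', 'a', 'c', 'd'] -> ['a', 'e', 'c', 'd']
'e': index 1 in ['a', 'e', 'c', 'd'] -> ['e', 'a', 'c', 'd']
'd': index 3 in ['e', 'a', 'c', 'd'] -> ['d', 'e', 'a', 'c']
'e': index 1 in ['d', 'e', 'a', 'c'] -> ['e', 'd', 'a', 'c']
'c': index 3 in ['e', 'd', 'a', 'c'] -> ['c', 'e', 'd', 'a']
'c': index 0 in ['c', 'e', 'd', 'a'] -> ['c', 'e', 'd', 'a']
'e': index 1 in ['c', 'e', 'd', 'a'] -> ['e', 'c', 'd', 'a']
'd': index 2 in ['e', 'c', 'd', 'a'] -> ['d', 'e', 'c', 'a']


Output: [1, 1, 3, 1, 1, 3, 1, 3, 0, 1, 2]


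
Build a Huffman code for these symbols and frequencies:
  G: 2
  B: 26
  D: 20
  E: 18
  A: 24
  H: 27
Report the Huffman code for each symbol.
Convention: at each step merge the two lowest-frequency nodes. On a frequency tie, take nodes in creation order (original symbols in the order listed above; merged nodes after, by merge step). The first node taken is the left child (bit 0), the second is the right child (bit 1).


Huffman tree construction:
Step 1: Merge G(2) + E(18) = 20
Step 2: Merge D(20) + (G+E)(20) = 40
Step 3: Merge A(24) + B(26) = 50
Step 4: Merge H(27) + (D+(G+E))(40) = 67
Step 5: Merge (A+B)(50) + (H+(D+(G+E)))(67) = 117
Read each symbol's code off the tree from the root (left child = 0, right child = 1).

Codes:
  G: 1110 (length 4)
  B: 01 (length 2)
  D: 110 (length 3)
  E: 1111 (length 4)
  A: 00 (length 2)
  H: 10 (length 2)
Average code length: 294/117 = 2.5128 bits/symbol


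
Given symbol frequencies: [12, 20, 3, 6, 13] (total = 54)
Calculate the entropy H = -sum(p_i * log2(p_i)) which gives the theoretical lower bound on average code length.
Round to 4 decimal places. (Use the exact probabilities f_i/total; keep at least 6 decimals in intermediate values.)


Per-symbol terms -p_i * log2(p_i) with p_i = f_i/54:
  p = 12/54 = 0.222222: log2(p) = -2.169925, -p*log2(p) = 0.482206
  p = 20/54 = 0.370370: log2(p) = -1.432959, -p*log2(p) = 0.530726
  p = 3/54 = 0.055556: log2(p) = -4.169925, -p*log2(p) = 0.231663
  p = 6/54 = 0.111111: log2(p) = -3.169925, -p*log2(p) = 0.352214
  p = 13/54 = 0.240741: log2(p) = -2.054448, -p*log2(p) = 0.494589
H = 0.482206 + 0.530726 + 0.231663 + 0.352214 + 0.494589 = 2.091398

H = 2.0914 bits/symbol


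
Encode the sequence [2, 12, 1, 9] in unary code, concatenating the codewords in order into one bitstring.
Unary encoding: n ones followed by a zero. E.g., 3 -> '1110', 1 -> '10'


Encode each number as n ones followed by a terminating 0:
  2 -> 110 (3 bits)
  12 -> 1111111111110 (13 bits)
  1 -> 10 (2 bits)
  9 -> 1111111110 (10 bits)
Total length = 3 + 13 + 2 + 10 = 28 bits.

Unary([2, 12, 1, 9]) = 1101111111111110101111111110 (28 bits)


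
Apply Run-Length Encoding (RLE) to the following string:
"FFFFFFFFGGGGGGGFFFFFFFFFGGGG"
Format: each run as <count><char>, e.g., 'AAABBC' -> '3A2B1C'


Scanning runs left to right:
  i=0: run of 'F' x 8 -> '8F'
  i=8: run of 'G' x 7 -> '7G'
  i=15: run of 'F' x 9 -> '9F'
  i=24: run of 'G' x 4 -> '4G'

RLE = 8F7G9F4G


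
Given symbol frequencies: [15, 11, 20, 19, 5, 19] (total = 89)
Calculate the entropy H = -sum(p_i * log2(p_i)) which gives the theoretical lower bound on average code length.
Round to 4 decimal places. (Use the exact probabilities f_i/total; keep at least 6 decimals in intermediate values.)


Per-symbol terms -p_i * log2(p_i) with p_i = f_i/89:
  p = 15/89 = 0.168539: log2(p) = -2.568843, -p*log2(p) = 0.432951
  p = 11/89 = 0.123596: log2(p) = -3.016302, -p*log2(p) = 0.372801
  p = 20/89 = 0.224719: log2(p) = -2.153805, -p*log2(p) = 0.484001
  p = 19/89 = 0.213483: log2(p) = -2.227806, -p*log2(p) = 0.475599
  p = 5/89 = 0.056180: log2(p) = -4.153805, -p*log2(p) = 0.233360
  p = 19/89 = 0.213483: log2(p) = -2.227806, -p*log2(p) = 0.475599
H = 0.432951 + 0.372801 + 0.484001 + 0.475599 + 0.233360 + 0.475599 = 2.474311

H = 2.4743 bits/symbol


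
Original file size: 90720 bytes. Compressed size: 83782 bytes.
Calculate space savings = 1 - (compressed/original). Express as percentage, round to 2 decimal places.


ratio = compressed/original = 83782/90720 = 0.923523
savings = 1 - ratio = 1 - 0.923523 = 0.076477
as a percentage: 0.076477 * 100 = 7.65%

Space savings = 1 - 83782/90720 = 7.65%


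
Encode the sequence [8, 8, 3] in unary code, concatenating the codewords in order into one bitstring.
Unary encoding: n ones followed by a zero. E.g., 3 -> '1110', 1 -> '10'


Encode each number as n ones followed by a terminating 0:
  8 -> 111111110 (9 bits)
  8 -> 111111110 (9 bits)
  3 -> 1110 (4 bits)
Total length = 9 + 9 + 4 = 22 bits.

Unary([8, 8, 3]) = 1111111101111111101110 (22 bits)
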